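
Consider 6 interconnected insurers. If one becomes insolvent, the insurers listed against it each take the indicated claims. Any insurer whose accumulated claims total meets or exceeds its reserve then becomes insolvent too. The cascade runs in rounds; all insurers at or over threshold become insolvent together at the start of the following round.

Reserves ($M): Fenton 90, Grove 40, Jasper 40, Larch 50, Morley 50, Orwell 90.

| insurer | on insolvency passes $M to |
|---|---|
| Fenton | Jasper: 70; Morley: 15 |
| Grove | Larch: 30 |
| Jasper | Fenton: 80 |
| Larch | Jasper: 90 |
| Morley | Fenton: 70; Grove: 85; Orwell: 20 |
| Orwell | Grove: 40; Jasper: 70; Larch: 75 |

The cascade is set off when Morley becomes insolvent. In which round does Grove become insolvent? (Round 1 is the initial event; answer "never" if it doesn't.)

2

Round 1 — Morley becomes insolvent (initial).
  Fenton: +70 → 70 < 90
  Grove: +85 → 85 ≥ 40
  Orwell: +20 → 20 < 90
Round 2 — Grove becomes insolvent.
  Larch: +30 → 30 < 50
No further insolvencies.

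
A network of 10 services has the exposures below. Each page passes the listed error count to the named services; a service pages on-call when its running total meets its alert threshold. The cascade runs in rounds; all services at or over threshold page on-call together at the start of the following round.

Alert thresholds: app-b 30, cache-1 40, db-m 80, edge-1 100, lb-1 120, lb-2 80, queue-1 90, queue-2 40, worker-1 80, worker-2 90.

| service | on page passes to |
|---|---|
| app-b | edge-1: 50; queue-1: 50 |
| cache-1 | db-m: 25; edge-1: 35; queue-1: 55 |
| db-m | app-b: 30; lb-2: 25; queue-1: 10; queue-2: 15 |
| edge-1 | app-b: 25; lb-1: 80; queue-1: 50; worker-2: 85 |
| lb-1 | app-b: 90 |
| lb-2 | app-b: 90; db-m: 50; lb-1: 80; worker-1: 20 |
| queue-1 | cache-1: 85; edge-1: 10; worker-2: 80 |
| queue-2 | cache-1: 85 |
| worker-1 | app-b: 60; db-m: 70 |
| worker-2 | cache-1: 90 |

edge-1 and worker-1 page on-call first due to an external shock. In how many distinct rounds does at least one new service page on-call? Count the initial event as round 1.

5

Round 1 — edge-1, worker-1 page on-call (initial).
  app-b: +25+60 → 85 ≥ 30
  db-m: +70 → 70 < 80
  lb-1: +80 → 80 < 120
  queue-1: +50 → 50 < 90
  worker-2: +85 → 85 < 90
Round 2 — app-b pages on-call.
  queue-1: +50 → 100 ≥ 90
Round 3 — queue-1 pages on-call.
  cache-1: +85 → 85 ≥ 40
  worker-2: +80 → 165 ≥ 90
Round 4 — cache-1, worker-2 page on-call.
  db-m: +25 → 95 ≥ 80
Round 5 — db-m pages on-call.
  lb-2: +25 → 25 < 80
  queue-2: +15 → 15 < 40
No further pages.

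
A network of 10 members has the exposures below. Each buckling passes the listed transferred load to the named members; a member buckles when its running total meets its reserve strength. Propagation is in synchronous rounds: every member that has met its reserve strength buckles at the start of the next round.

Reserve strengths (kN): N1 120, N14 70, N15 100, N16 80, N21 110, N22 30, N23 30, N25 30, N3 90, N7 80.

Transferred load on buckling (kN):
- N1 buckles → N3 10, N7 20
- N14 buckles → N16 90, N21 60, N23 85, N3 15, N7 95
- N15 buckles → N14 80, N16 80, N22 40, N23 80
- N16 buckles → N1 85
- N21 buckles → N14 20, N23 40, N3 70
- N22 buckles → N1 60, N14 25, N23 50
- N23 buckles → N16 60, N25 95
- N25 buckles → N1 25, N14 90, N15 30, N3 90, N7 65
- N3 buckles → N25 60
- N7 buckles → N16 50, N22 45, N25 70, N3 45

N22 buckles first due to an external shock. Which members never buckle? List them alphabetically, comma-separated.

N15, N21

Round 1 — N22 buckles (initial).
  N1: +60 → 60 < 120
  N14: +25 → 25 < 70
  N23: +50 → 50 ≥ 30
Round 2 — N23 buckles.
  N16: +60 → 60 < 80
  N25: +95 → 95 ≥ 30
Round 3 — N25 buckles.
  N1: +25 → 85 < 120
  N14: +90 → 115 ≥ 70
  N15: +30 → 30 < 100
  N3: +90 → 90 ≥ 90
  N7: +65 → 65 < 80
Round 4 — N14, N3 buckle.
  N16: +90 → 150 ≥ 80
  N21: +60 → 60 < 110
  N7: +95 → 160 ≥ 80
Round 5 — N16, N7 buckle.
  N1: +85 → 170 ≥ 120
Round 6 — N1 buckles.
No further bucklings.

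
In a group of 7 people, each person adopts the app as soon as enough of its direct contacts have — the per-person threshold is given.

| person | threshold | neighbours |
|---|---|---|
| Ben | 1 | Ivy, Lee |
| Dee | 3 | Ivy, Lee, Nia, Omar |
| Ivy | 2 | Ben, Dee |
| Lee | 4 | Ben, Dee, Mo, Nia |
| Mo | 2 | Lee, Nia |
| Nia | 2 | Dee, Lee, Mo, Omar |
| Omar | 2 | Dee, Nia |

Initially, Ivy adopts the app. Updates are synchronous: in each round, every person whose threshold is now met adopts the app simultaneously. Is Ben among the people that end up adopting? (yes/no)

yes

Round 1 — Ivy adopts the app (initial).
Round 2 — checking thresholds:
  Ben: 1 of 2 neighbours ≥ 1, adopts the app.
  Dee: 1 of 4 neighbours < 3, below threshold.
Round 3 — no new adoptions; cascade stops.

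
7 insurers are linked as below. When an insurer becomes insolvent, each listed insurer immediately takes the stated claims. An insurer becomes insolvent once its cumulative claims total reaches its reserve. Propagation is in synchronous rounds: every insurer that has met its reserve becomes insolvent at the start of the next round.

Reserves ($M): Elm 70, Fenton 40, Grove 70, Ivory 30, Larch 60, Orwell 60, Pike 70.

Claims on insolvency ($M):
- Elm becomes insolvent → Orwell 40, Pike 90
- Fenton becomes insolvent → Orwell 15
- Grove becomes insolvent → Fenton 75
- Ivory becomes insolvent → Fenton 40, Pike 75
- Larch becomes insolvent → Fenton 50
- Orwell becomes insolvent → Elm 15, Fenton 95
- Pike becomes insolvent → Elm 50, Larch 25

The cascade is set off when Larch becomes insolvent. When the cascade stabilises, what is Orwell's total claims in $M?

Round 1 — Larch becomes insolvent (initial).
  Fenton: +50 → 50 ≥ 40
Round 2 — Fenton becomes insolvent.
  Orwell: +15 → 15 < 60
No further insolvencies.

15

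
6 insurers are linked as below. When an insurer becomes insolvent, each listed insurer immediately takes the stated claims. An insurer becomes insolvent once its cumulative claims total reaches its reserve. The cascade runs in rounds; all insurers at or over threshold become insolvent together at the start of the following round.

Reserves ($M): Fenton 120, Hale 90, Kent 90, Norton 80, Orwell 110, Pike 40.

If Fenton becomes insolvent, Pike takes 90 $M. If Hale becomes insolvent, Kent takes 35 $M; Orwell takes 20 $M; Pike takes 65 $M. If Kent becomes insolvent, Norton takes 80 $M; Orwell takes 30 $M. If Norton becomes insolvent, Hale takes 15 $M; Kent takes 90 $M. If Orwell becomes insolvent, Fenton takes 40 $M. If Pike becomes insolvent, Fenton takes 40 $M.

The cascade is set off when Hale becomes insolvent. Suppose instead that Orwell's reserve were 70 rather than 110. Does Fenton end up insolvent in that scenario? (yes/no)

no

With Orwell's reserve at 70:
Round 1 — Hale becomes insolvent (initial).
  Kent: +35 → 35 < 90
  Orwell: +20 → 20 < 70
  Pike: +65 → 65 ≥ 40
Round 2 — Pike becomes insolvent.
  Fenton: +40 → 40 < 120
No further insolvencies.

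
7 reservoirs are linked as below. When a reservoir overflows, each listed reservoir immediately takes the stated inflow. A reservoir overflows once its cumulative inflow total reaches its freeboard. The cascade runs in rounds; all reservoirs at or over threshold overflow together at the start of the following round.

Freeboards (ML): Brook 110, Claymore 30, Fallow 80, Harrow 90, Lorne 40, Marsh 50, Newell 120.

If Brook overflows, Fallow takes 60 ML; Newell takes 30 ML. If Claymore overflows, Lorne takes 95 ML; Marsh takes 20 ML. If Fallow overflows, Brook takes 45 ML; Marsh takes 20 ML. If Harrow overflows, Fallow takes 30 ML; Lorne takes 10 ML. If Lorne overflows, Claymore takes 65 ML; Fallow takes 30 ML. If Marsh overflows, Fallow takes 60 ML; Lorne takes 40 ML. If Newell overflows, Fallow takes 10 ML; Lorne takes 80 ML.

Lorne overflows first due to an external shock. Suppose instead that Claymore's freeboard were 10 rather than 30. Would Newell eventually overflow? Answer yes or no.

no

With Claymore's freeboard at 10:
Round 1 — Lorne overflows (initial).
  Claymore: +65 → 65 ≥ 10
  Fallow: +30 → 30 < 80
Round 2 — Claymore overflows.
  Marsh: +20 → 20 < 50
No further overflows.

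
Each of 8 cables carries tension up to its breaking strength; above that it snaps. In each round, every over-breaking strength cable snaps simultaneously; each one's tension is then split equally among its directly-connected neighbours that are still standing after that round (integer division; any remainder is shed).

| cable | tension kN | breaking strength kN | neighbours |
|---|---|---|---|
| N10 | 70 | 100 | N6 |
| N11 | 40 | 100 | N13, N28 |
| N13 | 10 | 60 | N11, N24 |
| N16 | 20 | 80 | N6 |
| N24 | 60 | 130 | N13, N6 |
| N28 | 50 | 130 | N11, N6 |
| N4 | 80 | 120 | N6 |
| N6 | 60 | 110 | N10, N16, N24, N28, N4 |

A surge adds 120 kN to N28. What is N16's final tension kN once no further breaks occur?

56

Round 1 — N28 at 170 > 130. N28 snaps.
  N28 sheds 170 kN to N11, N6: 85 each.
    N11: 40+85 = 125 > 100
    N6: 60+85 = 145 > 110
Round 2 — N11, N6 snap.
  N11 sheds 125 kN to N13: 125 each.
    N13: 10+125 = 135 > 60
  N6 sheds 145 kN to N10, N16, N24, N4: 36 each (1 lost).
    N10: 70+36 = 106 > 100
    N16: 20+36 = 56 ≤ 80
    N24: 60+36 = 96 ≤ 130
    N4: 80+36 = 116 ≤ 120
Round 3 — N10, N13 snap.
  N10 sheds 106 kN: no online neighbours, lost.
  N13 sheds 135 kN to N24: 135 each.
    N24: 96+135 = 231 > 130
Round 4 — N24 snaps.
  N24 sheds 231 kN: no online neighbours, lost.
No further breaks.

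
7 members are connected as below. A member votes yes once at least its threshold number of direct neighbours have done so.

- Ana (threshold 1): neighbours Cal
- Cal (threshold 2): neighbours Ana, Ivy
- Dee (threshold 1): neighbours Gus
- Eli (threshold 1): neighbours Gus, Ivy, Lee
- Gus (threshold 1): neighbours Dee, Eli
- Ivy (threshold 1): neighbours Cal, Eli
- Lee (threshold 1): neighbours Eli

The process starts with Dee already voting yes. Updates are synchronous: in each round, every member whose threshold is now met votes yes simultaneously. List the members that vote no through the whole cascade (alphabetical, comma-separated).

Round 1 — Dee votes yes (initial).
Round 2 — checking thresholds:
  Gus: 1 of 2 neighbours ≥ 1, votes yes.
Round 3 — checking thresholds:
  Eli: 1 of 3 neighbours ≥ 1, votes yes.
Round 4 — checking thresholds:
  Ivy: 1 of 2 neighbours ≥ 1, votes yes.
  Lee: 1 of 1 neighbours ≥ 1, votes yes.
Round 5 — no new yes votes; cascade stops.

Ana, Cal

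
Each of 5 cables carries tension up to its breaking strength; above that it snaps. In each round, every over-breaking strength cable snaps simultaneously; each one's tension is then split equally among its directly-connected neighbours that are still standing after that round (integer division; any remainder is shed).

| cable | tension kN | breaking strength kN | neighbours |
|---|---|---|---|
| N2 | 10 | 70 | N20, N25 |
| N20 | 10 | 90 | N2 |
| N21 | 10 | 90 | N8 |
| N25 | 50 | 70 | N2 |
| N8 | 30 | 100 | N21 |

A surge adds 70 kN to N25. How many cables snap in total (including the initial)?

3

Round 1 — N25 at 120 > 70. N25 snaps.
  N25 sheds 120 kN to N2: 120 each.
    N2: 10+120 = 130 > 70
Round 2 — N2 snaps.
  N2 sheds 130 kN to N20: 130 each.
    N20: 10+130 = 140 > 90
Round 3 — N20 snaps.
  N20 sheds 140 kN: no online neighbours, lost.
No further breaks.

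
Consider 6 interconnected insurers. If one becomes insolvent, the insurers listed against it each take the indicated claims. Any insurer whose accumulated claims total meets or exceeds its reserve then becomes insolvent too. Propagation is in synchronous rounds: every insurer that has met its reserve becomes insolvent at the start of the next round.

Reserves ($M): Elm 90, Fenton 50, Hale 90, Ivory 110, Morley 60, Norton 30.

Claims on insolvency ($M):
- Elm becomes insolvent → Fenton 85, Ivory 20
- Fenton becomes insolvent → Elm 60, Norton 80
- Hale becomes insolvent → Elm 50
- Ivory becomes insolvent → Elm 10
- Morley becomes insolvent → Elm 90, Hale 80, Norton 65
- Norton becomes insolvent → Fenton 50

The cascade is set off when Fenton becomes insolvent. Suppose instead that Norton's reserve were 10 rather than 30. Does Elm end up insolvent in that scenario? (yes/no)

With Norton's reserve at 10:
Round 1 — Fenton becomes insolvent (initial).
  Elm: +60 → 60 < 90
  Norton: +80 → 80 ≥ 10
Round 2 — Norton becomes insolvent.
No further insolvencies.

no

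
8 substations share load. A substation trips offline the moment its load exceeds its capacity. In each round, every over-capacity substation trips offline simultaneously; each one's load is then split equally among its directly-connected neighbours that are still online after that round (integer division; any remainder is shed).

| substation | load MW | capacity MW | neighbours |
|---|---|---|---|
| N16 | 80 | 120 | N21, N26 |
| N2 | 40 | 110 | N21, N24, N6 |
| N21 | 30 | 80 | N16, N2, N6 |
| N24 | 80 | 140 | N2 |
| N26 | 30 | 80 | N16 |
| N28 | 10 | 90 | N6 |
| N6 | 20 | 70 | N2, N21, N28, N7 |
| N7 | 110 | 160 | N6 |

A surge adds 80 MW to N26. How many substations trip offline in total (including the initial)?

7

Round 1 — N26 at 110 > 80. N26 trips offline.
  N26 sheds 110 MW to N16: 110 each.
    N16: 80+110 = 190 > 120
Round 2 — N16 trips offline.
  N16 sheds 190 MW to N21: 190 each.
    N21: 30+190 = 220 > 80
Round 3 — N21 trips offline.
  N21 sheds 220 MW to N2, N6: 110 each.
    N2: 40+110 = 150 > 110
    N6: 20+110 = 130 > 70
Round 4 — N2, N6 trip offline.
  N2 sheds 150 MW to N24: 150 each.
    N24: 80+150 = 230 > 140
  N6 sheds 130 MW to N28, N7: 65 each.
    N28: 10+65 = 75 ≤ 90
    N7: 110+65 = 175 > 160
Round 5 — N24, N7 trip offline.
  N24 sheds 230 MW: no online neighbours, lost.
  N7 sheds 175 MW: no online neighbours, lost.
No further trips.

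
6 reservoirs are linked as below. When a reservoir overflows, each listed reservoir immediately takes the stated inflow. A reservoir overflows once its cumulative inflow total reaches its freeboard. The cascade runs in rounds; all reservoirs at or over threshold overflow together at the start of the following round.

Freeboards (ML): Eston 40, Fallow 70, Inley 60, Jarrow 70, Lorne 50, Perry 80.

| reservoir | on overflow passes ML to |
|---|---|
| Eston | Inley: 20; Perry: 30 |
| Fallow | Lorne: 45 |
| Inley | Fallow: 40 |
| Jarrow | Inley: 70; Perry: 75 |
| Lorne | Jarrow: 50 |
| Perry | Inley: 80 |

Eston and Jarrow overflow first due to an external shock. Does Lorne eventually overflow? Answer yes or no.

Round 1 — Eston, Jarrow overflow (initial).
  Inley: +20+70 → 90 ≥ 60
  Perry: +30+75 → 105 ≥ 80
Round 2 — Inley, Perry overflow.
  Fallow: +40 → 40 < 70
No further overflows.

no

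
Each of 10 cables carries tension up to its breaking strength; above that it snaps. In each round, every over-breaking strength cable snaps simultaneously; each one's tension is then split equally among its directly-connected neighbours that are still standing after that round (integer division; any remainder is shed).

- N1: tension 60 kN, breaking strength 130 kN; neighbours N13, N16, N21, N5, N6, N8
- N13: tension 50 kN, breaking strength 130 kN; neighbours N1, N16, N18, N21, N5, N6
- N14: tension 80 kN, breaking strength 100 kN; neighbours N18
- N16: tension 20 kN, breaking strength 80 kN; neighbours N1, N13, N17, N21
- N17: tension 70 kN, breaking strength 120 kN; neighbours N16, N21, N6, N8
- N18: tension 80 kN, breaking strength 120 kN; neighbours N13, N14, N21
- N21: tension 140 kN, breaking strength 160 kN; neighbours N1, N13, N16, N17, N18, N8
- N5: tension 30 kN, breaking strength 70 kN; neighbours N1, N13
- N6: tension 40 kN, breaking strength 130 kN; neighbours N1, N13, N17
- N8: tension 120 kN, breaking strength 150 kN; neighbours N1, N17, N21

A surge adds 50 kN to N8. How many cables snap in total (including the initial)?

10

Round 1 — N8 at 170 > 150. N8 snaps.
  N8 sheds 170 kN to N1, N17, N21: 56 each (2 lost).
    N1: 60+56 = 116 ≤ 130
    N17: 70+56 = 126 > 120
    N21: 140+56 = 196 > 160
Round 2 — N17, N21 snap.
  N17 sheds 126 kN to N16, N6: 63 each.
    N16: 20+63 = 83 > 80
    N6: 40+63 = 103 ≤ 130
  N21 sheds 196 kN to N1, N13, N16, N18: 49 each.
    N1: 116+49 = 165 > 130
    N13: 50+49 = 99 ≤ 130
    N16: 83+49 = 132 > 80
    N18: 80+49 = 129 > 120
Round 3 — N1, N16, N18 snap.
  N1 sheds 165 kN to N13, N5, N6: 55 each.
    N13: 99+55 = 154 > 130
    N5: 30+55 = 85 > 70
    N6: 103+55 = 158 > 130
  N16 sheds 132 kN to N13: 132 each.
    N13: 154+132 = 286 > 130
  N18 sheds 129 kN to N13, N14: 64 each (1 lost).
    N13: 286+64 = 350 > 130
    N14: 80+64 = 144 > 100
Round 4 — N13, N14, N5, N6 snap.
  N13 sheds 350 kN: no online neighbours, lost.
  N14 sheds 144 kN: no online neighbours, lost.
  N5 sheds 85 kN: no online neighbours, lost.
  N6 sheds 158 kN: no online neighbours, lost.
No further breaks.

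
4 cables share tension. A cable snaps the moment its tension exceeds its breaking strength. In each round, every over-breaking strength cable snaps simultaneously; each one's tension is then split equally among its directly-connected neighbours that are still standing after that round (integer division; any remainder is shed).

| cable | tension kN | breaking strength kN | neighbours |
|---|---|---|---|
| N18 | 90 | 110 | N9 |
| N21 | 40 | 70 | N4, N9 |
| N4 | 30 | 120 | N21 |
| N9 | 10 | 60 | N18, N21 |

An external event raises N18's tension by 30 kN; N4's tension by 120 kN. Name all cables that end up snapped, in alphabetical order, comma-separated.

Round 1 — N18 at 120 > 110; N4 at 150 > 120. N18, N4 snap.
  N18 sheds 120 kN to N9: 120 each.
    N9: 10+120 = 130 > 60
  N4 sheds 150 kN to N21: 150 each.
    N21: 40+150 = 190 > 70
Round 2 — N21, N9 snap.
  N21 sheds 190 kN: no online neighbours, lost.
  N9 sheds 130 kN: no online neighbours, lost.
No further breaks.

N18, N21, N4, N9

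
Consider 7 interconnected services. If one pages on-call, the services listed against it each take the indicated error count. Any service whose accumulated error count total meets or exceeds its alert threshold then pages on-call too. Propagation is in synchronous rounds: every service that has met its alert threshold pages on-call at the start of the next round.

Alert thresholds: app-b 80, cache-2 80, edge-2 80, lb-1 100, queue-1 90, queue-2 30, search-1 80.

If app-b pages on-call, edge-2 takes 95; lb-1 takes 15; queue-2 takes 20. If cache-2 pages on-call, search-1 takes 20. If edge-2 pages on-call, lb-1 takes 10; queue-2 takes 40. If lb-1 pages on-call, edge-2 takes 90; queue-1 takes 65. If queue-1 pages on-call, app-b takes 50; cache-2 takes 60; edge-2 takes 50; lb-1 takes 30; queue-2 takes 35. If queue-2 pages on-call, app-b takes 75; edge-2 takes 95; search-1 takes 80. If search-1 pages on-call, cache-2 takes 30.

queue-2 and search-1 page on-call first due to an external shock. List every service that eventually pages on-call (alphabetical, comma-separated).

edge-2, queue-2, search-1

Round 1 — queue-2, search-1 page on-call (initial).
  app-b: +75 → 75 < 80
  cache-2: +30 → 30 < 80
  edge-2: +95 → 95 ≥ 80
Round 2 — edge-2 pages on-call.
  lb-1: +10 → 10 < 100
No further pages.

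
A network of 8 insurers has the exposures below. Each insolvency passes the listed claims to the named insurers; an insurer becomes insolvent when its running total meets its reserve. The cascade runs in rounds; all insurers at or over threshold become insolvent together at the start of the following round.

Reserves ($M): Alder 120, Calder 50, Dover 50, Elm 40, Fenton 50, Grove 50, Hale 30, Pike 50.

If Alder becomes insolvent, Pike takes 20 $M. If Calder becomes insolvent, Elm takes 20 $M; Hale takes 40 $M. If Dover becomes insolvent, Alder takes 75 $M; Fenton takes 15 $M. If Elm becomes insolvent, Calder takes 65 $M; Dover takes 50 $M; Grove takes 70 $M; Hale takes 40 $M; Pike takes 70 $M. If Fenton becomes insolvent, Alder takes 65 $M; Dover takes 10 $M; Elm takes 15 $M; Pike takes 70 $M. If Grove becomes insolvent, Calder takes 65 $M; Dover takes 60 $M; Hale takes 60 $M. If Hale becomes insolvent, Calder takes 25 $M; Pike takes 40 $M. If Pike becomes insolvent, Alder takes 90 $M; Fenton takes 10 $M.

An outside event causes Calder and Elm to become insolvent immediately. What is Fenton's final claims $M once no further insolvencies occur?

Round 1 — Calder, Elm become insolvent (initial).
  Dover: +50 → 50 ≥ 50
  Grove: +70 → 70 ≥ 50
  Hale: +40+40 → 80 ≥ 30
  Pike: +70 → 70 ≥ 50
Round 2 — Dover, Grove, Hale, Pike become insolvent.
  Alder: +75+90 → 165 ≥ 120
  Fenton: +15+10 → 25 < 50
Round 3 — Alder becomes insolvent.
No further insolvencies.

25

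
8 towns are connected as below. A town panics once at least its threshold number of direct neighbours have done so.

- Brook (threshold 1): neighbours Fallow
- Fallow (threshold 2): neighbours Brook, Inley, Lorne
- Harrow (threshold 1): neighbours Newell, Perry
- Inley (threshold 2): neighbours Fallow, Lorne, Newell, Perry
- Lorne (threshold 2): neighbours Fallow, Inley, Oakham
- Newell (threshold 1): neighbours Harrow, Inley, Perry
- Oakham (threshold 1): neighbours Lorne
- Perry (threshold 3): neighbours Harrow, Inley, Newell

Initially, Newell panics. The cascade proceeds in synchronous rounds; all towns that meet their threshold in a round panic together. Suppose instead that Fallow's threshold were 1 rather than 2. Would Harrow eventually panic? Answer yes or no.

yes

With Fallow's threshold at 1:
Round 1 — Newell panics (initial).
Round 2 — checking thresholds:
  Harrow: 1 of 2 neighbours ≥ 1, panics.
  Inley: 1 of 4 neighbours < 2, holds.
  Perry: 1 of 3 neighbours < 3, holds.
Round 3 — no new panics; cascade stops.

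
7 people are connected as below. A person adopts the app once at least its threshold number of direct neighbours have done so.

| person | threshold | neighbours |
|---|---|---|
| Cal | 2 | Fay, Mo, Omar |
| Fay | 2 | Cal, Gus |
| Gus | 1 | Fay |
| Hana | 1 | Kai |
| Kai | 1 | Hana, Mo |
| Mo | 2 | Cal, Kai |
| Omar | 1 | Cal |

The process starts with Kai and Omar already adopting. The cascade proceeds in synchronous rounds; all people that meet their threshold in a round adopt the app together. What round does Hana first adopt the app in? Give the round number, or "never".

Round 1 — Kai, Omar adopt the app (initial).
Round 2 — checking thresholds:
  Cal: 1 of 3 neighbours < 2, below threshold.
  Hana: 1 of 1 neighbours ≥ 1, adopts the app.
  Mo: 1 of 2 neighbours < 2, below threshold.
Round 3 — no new adoptions; cascade stops.

2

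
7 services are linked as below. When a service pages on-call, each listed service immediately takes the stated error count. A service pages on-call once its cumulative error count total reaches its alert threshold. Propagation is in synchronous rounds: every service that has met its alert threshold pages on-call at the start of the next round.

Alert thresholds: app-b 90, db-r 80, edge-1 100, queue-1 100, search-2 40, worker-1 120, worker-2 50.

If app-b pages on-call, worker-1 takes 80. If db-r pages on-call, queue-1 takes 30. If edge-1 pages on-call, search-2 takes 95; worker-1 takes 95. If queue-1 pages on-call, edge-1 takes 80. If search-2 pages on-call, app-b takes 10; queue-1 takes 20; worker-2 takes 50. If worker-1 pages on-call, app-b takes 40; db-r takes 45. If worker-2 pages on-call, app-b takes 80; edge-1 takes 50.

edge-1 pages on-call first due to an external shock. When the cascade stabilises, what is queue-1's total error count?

20

Round 1 — edge-1 pages on-call (initial).
  search-2: +95 → 95 ≥ 40
  worker-1: +95 → 95 < 120
Round 2 — search-2 pages on-call.
  app-b: +10 → 10 < 90
  queue-1: +20 → 20 < 100
  worker-2: +50 → 50 ≥ 50
Round 3 — worker-2 pages on-call.
  app-b: +80 → 90 ≥ 90
Round 4 — app-b pages on-call.
  worker-1: +80 → 175 ≥ 120
Round 5 — worker-1 pages on-call.
  db-r: +45 → 45 < 80
No further pages.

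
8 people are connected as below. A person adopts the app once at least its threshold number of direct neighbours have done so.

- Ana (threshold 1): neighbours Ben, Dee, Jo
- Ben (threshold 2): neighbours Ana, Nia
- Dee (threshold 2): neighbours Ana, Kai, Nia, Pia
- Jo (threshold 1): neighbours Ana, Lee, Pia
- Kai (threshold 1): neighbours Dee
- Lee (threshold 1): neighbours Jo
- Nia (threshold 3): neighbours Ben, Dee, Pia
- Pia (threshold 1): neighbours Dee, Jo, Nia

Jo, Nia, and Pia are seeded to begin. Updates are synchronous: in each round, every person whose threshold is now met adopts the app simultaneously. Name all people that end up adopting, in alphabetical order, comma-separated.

Ana, Ben, Dee, Jo, Kai, Lee, Nia, Pia

Round 1 — Jo, Nia, Pia adopt the app (initial).
Round 2 — checking thresholds:
  Ana: 1 of 3 neighbours ≥ 1, adopts the app.
  Ben: 1 of 2 neighbours < 2, holds.
  Dee: 2 of 4 neighbours ≥ 2, adopts the app.
  Lee: 1 of 1 neighbours ≥ 1, adopts the app.
Round 3 — checking thresholds:
  Ben: 2 of 2 neighbours ≥ 2, adopts the app.
  Kai: 1 of 1 neighbours ≥ 1, adopts the app.
Round 4 — no new adoptions; cascade stops.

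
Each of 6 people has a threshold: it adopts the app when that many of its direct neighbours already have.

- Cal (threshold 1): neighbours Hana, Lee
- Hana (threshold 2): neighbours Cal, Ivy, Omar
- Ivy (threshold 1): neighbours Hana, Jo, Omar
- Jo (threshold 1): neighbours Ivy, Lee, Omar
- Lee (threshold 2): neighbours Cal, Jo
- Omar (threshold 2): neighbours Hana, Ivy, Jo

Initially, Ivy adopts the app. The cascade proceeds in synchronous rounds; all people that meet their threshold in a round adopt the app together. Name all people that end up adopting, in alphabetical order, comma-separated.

Round 1 — Ivy adopts the app (initial).
Round 2 — checking thresholds:
  Hana: 1 of 3 neighbours < 2, below threshold.
  Jo: 1 of 3 neighbours ≥ 1, adopts the app.
  Omar: 1 of 3 neighbours < 2, below threshold.
Round 3 — checking thresholds:
  Hana: 1 of 3 neighbours < 2, below threshold.
  Lee: 1 of 2 neighbours < 2, below threshold.
  Omar: 2 of 3 neighbours ≥ 2, adopts the app.
Round 4 — checking thresholds:
  Hana: 2 of 3 neighbours ≥ 2, adopts the app.
  Lee: 1 of 2 neighbours < 2, below threshold.
Round 5 — checking thresholds:
  Cal: 1 of 2 neighbours ≥ 1, adopts the app.
  Lee: 1 of 2 neighbours < 2, below threshold.
Round 6 — checking thresholds:
  Lee: 2 of 2 neighbours ≥ 2, adopts the app.
Round 7 — no new adoptions; cascade stops.

Cal, Hana, Ivy, Jo, Lee, Omar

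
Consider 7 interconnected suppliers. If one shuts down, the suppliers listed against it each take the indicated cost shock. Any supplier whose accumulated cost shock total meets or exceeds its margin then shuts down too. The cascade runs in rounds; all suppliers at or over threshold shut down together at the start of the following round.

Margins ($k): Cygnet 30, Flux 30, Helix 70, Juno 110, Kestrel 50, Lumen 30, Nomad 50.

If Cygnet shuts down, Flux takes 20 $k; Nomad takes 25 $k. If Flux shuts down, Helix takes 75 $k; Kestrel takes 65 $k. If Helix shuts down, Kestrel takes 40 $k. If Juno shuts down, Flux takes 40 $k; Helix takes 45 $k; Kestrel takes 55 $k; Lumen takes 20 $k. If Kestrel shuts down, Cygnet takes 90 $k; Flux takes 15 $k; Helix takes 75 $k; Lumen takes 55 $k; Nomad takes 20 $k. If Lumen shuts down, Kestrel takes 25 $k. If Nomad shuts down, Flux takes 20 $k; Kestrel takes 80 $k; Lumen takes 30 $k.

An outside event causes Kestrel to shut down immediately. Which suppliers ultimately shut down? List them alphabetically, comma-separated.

Cygnet, Flux, Helix, Kestrel, Lumen

Round 1 — Kestrel shuts down (initial).
  Cygnet: +90 → 90 ≥ 30
  Flux: +15 → 15 < 30
  Helix: +75 → 75 ≥ 70
  Lumen: +55 → 55 ≥ 30
  Nomad: +20 → 20 < 50
Round 2 — Cygnet, Helix, Lumen shut down.
  Flux: +20 → 35 ≥ 30
  Nomad: +25 → 45 < 50
Round 3 — Flux shuts down.
No further shutdowns.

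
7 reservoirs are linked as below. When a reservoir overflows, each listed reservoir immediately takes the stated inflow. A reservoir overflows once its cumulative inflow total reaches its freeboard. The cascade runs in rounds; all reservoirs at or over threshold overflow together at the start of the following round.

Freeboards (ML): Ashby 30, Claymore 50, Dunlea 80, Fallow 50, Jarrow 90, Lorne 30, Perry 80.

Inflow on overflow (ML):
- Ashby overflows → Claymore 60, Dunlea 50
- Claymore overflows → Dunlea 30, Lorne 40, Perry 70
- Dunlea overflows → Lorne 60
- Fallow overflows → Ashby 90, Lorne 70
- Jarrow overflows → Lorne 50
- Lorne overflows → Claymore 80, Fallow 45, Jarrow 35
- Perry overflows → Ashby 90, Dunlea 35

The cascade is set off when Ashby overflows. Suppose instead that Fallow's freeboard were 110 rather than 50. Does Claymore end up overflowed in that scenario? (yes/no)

With Fallow's freeboard at 110:
Round 1 — Ashby overflows (initial).
  Claymore: +60 → 60 ≥ 50
  Dunlea: +50 → 50 < 80
Round 2 — Claymore overflows.
  Dunlea: +30 → 80 ≥ 80
  Lorne: +40 → 40 ≥ 30
  Perry: +70 → 70 < 80
Round 3 — Dunlea, Lorne overflow.
  Fallow: +45 → 45 < 110
  Jarrow: +35 → 35 < 90
No further overflows.

yes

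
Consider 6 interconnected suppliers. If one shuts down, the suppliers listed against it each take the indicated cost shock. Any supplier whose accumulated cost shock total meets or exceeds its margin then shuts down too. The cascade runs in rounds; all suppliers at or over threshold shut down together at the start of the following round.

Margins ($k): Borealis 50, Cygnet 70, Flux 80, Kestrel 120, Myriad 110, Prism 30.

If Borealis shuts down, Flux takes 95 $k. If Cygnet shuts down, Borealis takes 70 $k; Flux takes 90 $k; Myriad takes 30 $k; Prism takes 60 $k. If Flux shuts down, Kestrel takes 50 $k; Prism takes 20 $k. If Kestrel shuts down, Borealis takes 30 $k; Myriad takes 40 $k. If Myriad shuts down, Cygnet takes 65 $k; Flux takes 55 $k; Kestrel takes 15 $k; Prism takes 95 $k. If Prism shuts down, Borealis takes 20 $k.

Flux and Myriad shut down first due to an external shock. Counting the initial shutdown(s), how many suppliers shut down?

3

Round 1 — Flux, Myriad shut down (initial).
  Cygnet: +65 → 65 < 70
  Kestrel: +50+15 → 65 < 120
  Prism: +20+95 → 115 ≥ 30
Round 2 — Prism shuts down.
  Borealis: +20 → 20 < 50
No further shutdowns.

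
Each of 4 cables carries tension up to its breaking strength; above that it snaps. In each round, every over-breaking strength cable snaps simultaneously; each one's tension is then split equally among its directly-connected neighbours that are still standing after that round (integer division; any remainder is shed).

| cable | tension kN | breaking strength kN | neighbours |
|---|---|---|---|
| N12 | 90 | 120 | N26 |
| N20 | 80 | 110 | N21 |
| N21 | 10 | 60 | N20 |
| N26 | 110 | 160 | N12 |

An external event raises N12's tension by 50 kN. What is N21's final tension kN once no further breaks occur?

Round 1 — N12 at 140 > 120. N12 snaps.
  N12 sheds 140 kN to N26: 140 each.
    N26: 110+140 = 250 > 160
Round 2 — N26 snaps.
  N26 sheds 250 kN: no online neighbours, lost.
No further breaks.

10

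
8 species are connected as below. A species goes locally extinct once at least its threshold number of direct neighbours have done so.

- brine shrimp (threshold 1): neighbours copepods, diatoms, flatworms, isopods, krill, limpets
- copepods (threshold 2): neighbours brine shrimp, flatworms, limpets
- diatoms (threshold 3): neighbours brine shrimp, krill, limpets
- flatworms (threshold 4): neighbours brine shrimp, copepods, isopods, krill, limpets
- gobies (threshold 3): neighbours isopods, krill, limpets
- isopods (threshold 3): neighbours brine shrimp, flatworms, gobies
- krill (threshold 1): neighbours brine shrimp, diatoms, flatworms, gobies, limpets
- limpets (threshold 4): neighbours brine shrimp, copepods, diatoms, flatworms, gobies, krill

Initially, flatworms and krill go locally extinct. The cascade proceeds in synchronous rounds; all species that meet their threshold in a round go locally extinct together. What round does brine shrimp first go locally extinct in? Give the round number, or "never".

Round 1 — flatworms, krill go locally extinct (initial).
Round 2 — checking thresholds:
  brine shrimp: 2 of 6 neighbours ≥ 1, goes locally extinct.
  copepods: 1 of 3 neighbours < 2, below threshold.
  diatoms: 1 of 3 neighbours < 3, below threshold.
  gobies: 1 of 3 neighbours < 3, below threshold.
  isopods: 1 of 3 neighbours < 3, below threshold.
  limpets: 2 of 6 neighbours < 4, below threshold.
Round 3 — checking thresholds:
  copepods: 2 of 3 neighbours ≥ 2, goes locally extinct.
  diatoms: 2 of 3 neighbours < 3, below threshold.
  gobies: 1 of 3 neighbours < 3, below threshold.
  isopods: 2 of 3 neighbours < 3, below threshold.
  limpets: 3 of 6 neighbours < 4, below threshold.
Round 4 — checking thresholds:
  diatoms: 2 of 3 neighbours < 3, below threshold.
  gobies: 1 of 3 neighbours < 3, below threshold.
  isopods: 2 of 3 neighbours < 3, below threshold.
  limpets: 4 of 6 neighbours ≥ 4, goes locally extinct.
Round 5 — checking thresholds:
  diatoms: 3 of 3 neighbours ≥ 3, goes locally extinct.
  gobies: 2 of 3 neighbours < 3, below threshold.
  isopods: 2 of 3 neighbours < 3, below threshold.
Round 6 — no new extinctions; cascade stops.

2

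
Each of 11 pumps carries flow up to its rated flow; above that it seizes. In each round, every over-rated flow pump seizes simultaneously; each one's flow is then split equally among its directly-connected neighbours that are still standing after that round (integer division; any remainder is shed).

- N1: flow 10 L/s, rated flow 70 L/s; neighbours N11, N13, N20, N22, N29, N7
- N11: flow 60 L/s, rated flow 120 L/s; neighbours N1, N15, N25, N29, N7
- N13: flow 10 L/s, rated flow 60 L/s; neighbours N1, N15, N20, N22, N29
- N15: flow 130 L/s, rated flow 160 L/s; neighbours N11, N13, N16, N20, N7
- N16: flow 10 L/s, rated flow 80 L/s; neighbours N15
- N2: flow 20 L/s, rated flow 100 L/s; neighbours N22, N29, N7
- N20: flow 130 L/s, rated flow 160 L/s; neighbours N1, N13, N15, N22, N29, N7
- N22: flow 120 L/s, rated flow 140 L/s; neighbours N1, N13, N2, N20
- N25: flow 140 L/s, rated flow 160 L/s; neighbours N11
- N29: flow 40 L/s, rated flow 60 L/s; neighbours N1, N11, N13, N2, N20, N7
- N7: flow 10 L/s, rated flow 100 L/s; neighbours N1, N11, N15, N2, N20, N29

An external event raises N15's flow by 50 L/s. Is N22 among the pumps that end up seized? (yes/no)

Round 1 — N15 at 180 > 160. N15 seizes.
  N15 sheds 180 L/s to N11, N13, N16, N20, N7: 36 each.
    N11: 60+36 = 96 ≤ 120
    N13: 10+36 = 46 ≤ 60
    N16: 10+36 = 46 ≤ 80
    N20: 130+36 = 166 > 160
    N7: 10+36 = 46 ≤ 100
Round 2 — N20 seizes.
  N20 sheds 166 L/s to N1, N13, N22, N29, N7: 33 each (1 lost).
    N1: 10+33 = 43 ≤ 70
    N13: 46+33 = 79 > 60
    N22: 120+33 = 153 > 140
    N29: 40+33 = 73 > 60
    N7: 46+33 = 79 ≤ 100
Round 3 — N13, N22, N29 seize.
  N13 sheds 79 L/s to N1: 79 each.
    N1: 43+79 = 122 > 70
  N22 sheds 153 L/s to N1, N2: 76 each (1 lost).
    N1: 122+76 = 198 > 70
    N2: 20+76 = 96 ≤ 100
  N29 sheds 73 L/s to N1, N11, N2, N7: 18 each (1 lost).
    N1: 198+18 = 216 > 70
    N11: 96+18 = 114 ≤ 120
    N2: 96+18 = 114 > 100
    N7: 79+18 = 97 ≤ 100
Round 4 — N1, N2 seize.
  N1 sheds 216 L/s to N11, N7: 108 each.
    N11: 114+108 = 222 > 120
    N7: 97+108 = 205 > 100
  N2 sheds 114 L/s to N7: 114 each.
    N7: 205+114 = 319 > 100
Round 5 — N11, N7 seize.
  N11 sheds 222 L/s to N25: 222 each.
    N25: 140+222 = 362 > 160
  N7 sheds 319 L/s: no online neighbours, lost.
Round 6 — N25 seizes.
  N25 sheds 362 L/s: no online neighbours, lost.
No further seizures.

yes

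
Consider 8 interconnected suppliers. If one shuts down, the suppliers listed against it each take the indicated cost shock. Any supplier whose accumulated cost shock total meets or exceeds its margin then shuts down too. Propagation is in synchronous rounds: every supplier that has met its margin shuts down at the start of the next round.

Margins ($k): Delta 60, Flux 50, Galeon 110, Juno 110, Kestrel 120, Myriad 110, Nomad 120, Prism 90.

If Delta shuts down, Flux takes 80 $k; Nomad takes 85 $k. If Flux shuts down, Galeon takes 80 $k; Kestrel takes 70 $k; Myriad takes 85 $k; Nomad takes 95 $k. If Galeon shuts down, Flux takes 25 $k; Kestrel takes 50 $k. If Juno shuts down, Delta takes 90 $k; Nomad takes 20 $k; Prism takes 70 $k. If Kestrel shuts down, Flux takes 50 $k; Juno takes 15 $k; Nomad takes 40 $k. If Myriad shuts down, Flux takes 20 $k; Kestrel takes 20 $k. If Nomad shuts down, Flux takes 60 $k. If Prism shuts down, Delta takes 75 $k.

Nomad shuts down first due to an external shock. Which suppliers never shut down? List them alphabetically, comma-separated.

Round 1 — Nomad shuts down (initial).
  Flux: +60 → 60 ≥ 50
Round 2 — Flux shuts down.
  Galeon: +80 → 80 < 110
  Kestrel: +70 → 70 < 120
  Myriad: +85 → 85 < 110
No further shutdowns.

Delta, Galeon, Juno, Kestrel, Myriad, Prism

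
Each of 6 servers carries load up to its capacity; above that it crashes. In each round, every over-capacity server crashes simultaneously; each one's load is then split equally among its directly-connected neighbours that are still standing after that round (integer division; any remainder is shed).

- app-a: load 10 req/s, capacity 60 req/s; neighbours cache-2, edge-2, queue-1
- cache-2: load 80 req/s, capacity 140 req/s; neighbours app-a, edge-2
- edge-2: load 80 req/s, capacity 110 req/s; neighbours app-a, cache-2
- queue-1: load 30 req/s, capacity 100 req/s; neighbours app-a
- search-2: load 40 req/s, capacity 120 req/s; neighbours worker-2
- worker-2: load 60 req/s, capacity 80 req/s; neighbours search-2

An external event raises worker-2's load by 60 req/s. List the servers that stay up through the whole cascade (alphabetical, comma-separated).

Round 1 — worker-2 at 120 > 80. worker-2 crashes.
  worker-2 sheds 120 req/s to search-2: 120 each.
    search-2: 40+120 = 160 > 120
Round 2 — search-2 crashes.
  search-2 sheds 160 req/s: no online neighbours, lost.
No further crashes.

app-a, cache-2, edge-2, queue-1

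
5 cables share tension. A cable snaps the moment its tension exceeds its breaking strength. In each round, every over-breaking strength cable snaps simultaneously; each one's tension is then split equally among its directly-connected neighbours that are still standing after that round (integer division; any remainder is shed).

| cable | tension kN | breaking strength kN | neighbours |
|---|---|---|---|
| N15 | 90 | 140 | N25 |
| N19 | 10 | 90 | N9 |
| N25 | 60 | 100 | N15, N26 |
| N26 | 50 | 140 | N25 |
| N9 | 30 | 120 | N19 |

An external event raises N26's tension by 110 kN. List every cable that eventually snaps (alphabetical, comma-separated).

Round 1 — N26 at 160 > 140. N26 snaps.
  N26 sheds 160 kN to N25: 160 each.
    N25: 60+160 = 220 > 100
Round 2 — N25 snaps.
  N25 sheds 220 kN to N15: 220 each.
    N15: 90+220 = 310 > 140
Round 3 — N15 snaps.
  N15 sheds 310 kN: no online neighbours, lost.
No further breaks.

N15, N25, N26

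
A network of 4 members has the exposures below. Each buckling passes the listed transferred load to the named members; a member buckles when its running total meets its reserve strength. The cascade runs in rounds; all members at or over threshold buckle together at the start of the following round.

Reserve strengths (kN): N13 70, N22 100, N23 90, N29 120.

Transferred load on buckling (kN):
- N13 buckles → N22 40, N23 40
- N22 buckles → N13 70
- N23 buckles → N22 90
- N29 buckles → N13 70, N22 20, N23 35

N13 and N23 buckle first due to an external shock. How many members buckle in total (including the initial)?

3

Round 1 — N13, N23 buckle (initial).
  N22: +40+90 → 130 ≥ 100
Round 2 — N22 buckles.
No further bucklings.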